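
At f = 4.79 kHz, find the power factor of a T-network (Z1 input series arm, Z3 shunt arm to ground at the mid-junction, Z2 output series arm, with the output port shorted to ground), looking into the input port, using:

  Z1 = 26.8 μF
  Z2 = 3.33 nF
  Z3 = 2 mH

Step 1 — Angular frequency: ω = 2π·f = 2π·4790 = 3.01e+04 rad/s.
Step 2 — Component impedances:
  Z1: Z = 1/(jωC) = -j/(ω·C) = 0 - j1.24 Ω
  Z2: Z = 1/(jωC) = -j/(ω·C) = 0 - j9978 Ω
  Z3: Z = jωL = j·3.01e+04·0.002 = 0 + j60.19 Ω
Step 3 — With the output port shorted to ground, the output series arm Z2 runs from the junction to ground; the shunt arm Z3 also runs from the junction to ground. They appear in parallel: Z3 || Z2 = 0 + j60.56 Ω.
Step 4 — Series with input arm Z1: Z_in = Z1 + (Z3 || Z2) = 0 + j59.32 Ω = 59.32∠90.0° Ω.
Step 5 — Power factor: PF = cos(φ) = Re(Z)/|Z| = 0/59.32 = 0.
Step 6 — Type: Im(Z) = 59.32 ⇒ lagging (phase φ = 90.0°).

PF = 0 (lagging, φ = 90.0°)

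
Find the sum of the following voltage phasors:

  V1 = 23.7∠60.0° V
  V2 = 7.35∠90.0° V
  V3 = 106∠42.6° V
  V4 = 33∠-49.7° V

Step 1 — Convert each phasor to rectangular form:
  V1 = 23.7·(cos(60.0°) + j·sin(60.0°)) = 11.85 + j20.52 V
  V2 = 7.35·(cos(90.0°) + j·sin(90.0°)) = 0 + j7.35 V
  V3 = 106·(cos(42.6°) + j·sin(42.6°)) = 78.03 + j71.75 V
  V4 = 33·(cos(-49.7°) + j·sin(-49.7°)) = 21.34 - j25.17 V
Step 2 — Sum components: V_total = 111.2 + j74.46 V.
Step 3 — Convert to polar: |V_total| = 133.8 V, ∠V_total = 33.8°.

V_total = 133.8∠33.8° V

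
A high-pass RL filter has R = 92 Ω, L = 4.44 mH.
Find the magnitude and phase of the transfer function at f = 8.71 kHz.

Step 1 — Angular frequency: ω = 2π·8710 = 5.473e+04 rad/s.
Step 2 — Transfer function: H(jω) = jωL/(R + jωL).
Step 3 — Numerator jωL = j·243; denominator R + jωL = 92 + j243.
Step 4 — H = 0.8746 + j0.3312.
Step 5 — Magnitude: |H| = 0.9352 (-0.6 dB); phase: φ = 20.7°.

|H| = 0.9352 (-0.6 dB), φ = 20.7°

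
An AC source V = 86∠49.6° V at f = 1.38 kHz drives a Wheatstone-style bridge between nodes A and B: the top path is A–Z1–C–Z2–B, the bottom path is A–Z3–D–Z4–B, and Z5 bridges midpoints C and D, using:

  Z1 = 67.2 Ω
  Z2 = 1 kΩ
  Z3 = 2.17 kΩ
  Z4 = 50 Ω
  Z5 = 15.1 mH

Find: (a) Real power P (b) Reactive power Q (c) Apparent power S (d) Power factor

Step 1 — Angular frequency: ω = 2π·f = 2π·1380 = 8671 rad/s.
Step 2 — Component impedances:
  Z1: Z = R = 67.2 Ω
  Z2: Z = R = 1000 Ω
  Z3: Z = R = 2170 Ω
  Z4: Z = R = 50 Ω
  Z5: Z = jωL = j·8671·0.0151 = 0 + j130.9 Ω
Step 3 — Bridge requires nodal analysis (the Z5 bridge couples midpoints C and D, so the two paths cannot be reduced to a simple series/parallel combination). Setting node B to ground and injecting 1 A at node A, the 3-node admittance system at A, C, D solves to V_A = Z_AB = 132.5 + j107.8 Ω = 170.8∠39.1° Ω.
Step 4 — Source phasor: V = 86∠49.6° V = 55.74 + j65.49 V.
Step 5 — Current: I = V / Z = 0.495 + j0.09163 A = 0.5034∠10.5° A.
Step 6 — Complex power: S = V·I* = 33.59 + j27.31 VA.
Step 7 — Real power: P = Re(S) = 33.59 W.
Step 8 — Reactive power: Q = Im(S) = 27.31 VAR.
Step 9 — Apparent power: |S| = 43.3 VA.
Step 10 — Power factor: PF = P/|S| = 0.7759 (lagging).

(a) P = 33.59 W  (b) Q = 27.31 VAR  (c) S = 43.3 VA  (d) PF = 0.7759 (lagging)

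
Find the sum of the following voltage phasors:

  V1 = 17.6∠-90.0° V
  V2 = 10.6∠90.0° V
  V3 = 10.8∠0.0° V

Step 1 — Convert each phasor to rectangular form:
  V1 = 17.6·(cos(-90.0°) + j·sin(-90.0°)) = 0 - j17.6 V
  V2 = 10.6·(cos(90.0°) + j·sin(90.0°)) = 0 + j10.6 V
  V3 = 10.8·(cos(0.0°) + j·sin(0.0°)) = 10.8 V
Step 2 — Sum components: V_total = 10.8 - j7 V.
Step 3 — Convert to polar: |V_total| = 12.87 V, ∠V_total = -32.9°.

V_total = 12.87∠-32.9° V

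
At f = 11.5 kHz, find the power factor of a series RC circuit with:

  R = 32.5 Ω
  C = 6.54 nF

Step 1 — Angular frequency: ω = 2π·f = 2π·1.15e+04 = 7.226e+04 rad/s.
Step 2 — Component impedances:
  R: Z = R = 32.5 Ω
  C: Z = 1/(jωC) = -j/(ω·C) = 0 - j2116 Ω
Step 3 — Series combination: Z_total = R + C = 32.5 - j2116 Ω = 2116∠-89.1° Ω.
Step 4 — Power factor: PF = cos(φ) = Re(Z)/|Z| = 32.5/2116 = 0.01536.
Step 5 — Type: Im(Z) = -2116 ⇒ leading (phase φ = -89.1°).

PF = 0.01536 (leading, φ = -89.1°)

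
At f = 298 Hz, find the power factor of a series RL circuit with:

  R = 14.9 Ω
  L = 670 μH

Step 1 — Angular frequency: ω = 2π·f = 2π·298 = 1872 rad/s.
Step 2 — Component impedances:
  R: Z = R = 14.9 Ω
  L: Z = jωL = j·1872·0.00067 = 0 + j1.255 Ω
Step 3 — Series combination: Z_total = R + L = 14.9 + j1.255 Ω = 14.95∠4.8° Ω.
Step 4 — Power factor: PF = cos(φ) = Re(Z)/|Z| = 14.9/14.953 = 0.9965.
Step 5 — Type: Im(Z) = 1.255 ⇒ lagging (phase φ = 4.8°).

PF = 0.9965 (lagging, φ = 4.8°)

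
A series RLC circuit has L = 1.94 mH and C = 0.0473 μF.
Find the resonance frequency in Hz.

Step 1 — Resonance condition Im(Z)=0 gives ω₀ = 1/√(LC).
Step 2 — ω₀ = 1/√(0.00194·4.73e-08) = 1.044e+05 rad/s.
Step 3 — f₀ = ω₀/(2π) = 1.661e+04 Hz.

f₀ = 1.661e+04 Hz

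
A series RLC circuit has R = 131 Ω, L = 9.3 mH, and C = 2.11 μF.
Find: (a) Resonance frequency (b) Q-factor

Step 1 — Resonance condition Im(Z)=0 gives ω₀ = 1/√(LC).
Step 2 — ω₀ = 1/√(0.0093·2.11e-06) = 7139 rad/s.
Step 3 — f₀ = ω₀/(2π) = 1136 Hz.
Step 4 — Series Q: Q = ω₀L/R = 7139·0.0093/131 = 0.5068.

(a) f₀ = 1136 Hz  (b) Q = 0.5068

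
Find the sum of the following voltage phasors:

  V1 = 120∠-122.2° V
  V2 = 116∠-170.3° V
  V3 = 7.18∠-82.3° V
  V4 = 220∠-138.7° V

Step 1 — Convert each phasor to rectangular form:
  V1 = 120·(cos(-122.2°) + j·sin(-122.2°)) = -63.95 - j101.5 V
  V2 = 116·(cos(-170.3°) + j·sin(-170.3°)) = -114.3 - j19.54 V
  V3 = 7.18·(cos(-82.3°) + j·sin(-82.3°)) = 0.962 - j7.115 V
  V4 = 220·(cos(-138.7°) + j·sin(-138.7°)) = -165.3 - j145.2 V
Step 2 — Sum components: V_total = -342.6 - j273.4 V.
Step 3 — Convert to polar: |V_total| = 438.3 V, ∠V_total = -141.4°.

V_total = 438.3∠-141.4° V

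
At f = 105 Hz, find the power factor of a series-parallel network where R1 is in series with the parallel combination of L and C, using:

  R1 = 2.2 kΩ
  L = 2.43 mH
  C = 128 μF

Step 1 — Angular frequency: ω = 2π·f = 2π·105 = 659.7 rad/s.
Step 2 — Component impedances:
  R1: Z = R = 2200 Ω
  L: Z = jωL = j·659.7·0.00243 = 0 + j1.603 Ω
  C: Z = 1/(jωC) = -j/(ω·C) = 0 - j11.84 Ω
Step 3 — Parallel branch: L || C = 1/(1/L + 1/C) = 0 + j1.854 Ω.
Step 4 — Series with R1: Z_total = R1 + (L || C) = 2200 + j1.854 Ω = 2200∠0.0° Ω.
Step 5 — Power factor: PF = cos(φ) = Re(Z)/|Z| = 2200/2200 = 1.
Step 6 — Type: Im(Z) = 1.854 ⇒ lagging (phase φ = 0.0°).

PF = 1 (lagging, φ = 0.0°)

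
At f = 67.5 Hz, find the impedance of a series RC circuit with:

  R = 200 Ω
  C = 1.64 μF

Step 1 — Angular frequency: ω = 2π·f = 2π·67.5 = 424.1 rad/s.
Step 2 — Component impedances:
  R: Z = R = 200 Ω
  C: Z = 1/(jωC) = -j/(ω·C) = 0 - j1438 Ω
Step 3 — Series combination: Z_total = R + C = 200 - j1438 Ω = 1452∠-82.1° Ω.

Z = 200 - j1438 Ω = 1452∠-82.1° Ω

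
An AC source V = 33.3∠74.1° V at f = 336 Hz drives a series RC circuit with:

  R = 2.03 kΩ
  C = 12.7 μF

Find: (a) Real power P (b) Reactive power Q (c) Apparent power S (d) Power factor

Step 1 — Angular frequency: ω = 2π·f = 2π·336 = 2111 rad/s.
Step 2 — Component impedances:
  R: Z = R = 2030 Ω
  C: Z = 1/(jωC) = -j/(ω·C) = 0 - j37.3 Ω
Step 3 — Series combination: Z_total = R + C = 2030 - j37.3 Ω = 2030∠-1.1° Ω.
Step 4 — Source phasor: V = 33.3∠74.1° V = 9.123 + j32.03 V.
Step 5 — Current: I = V / Z = 0.004203 + j0.01585 A = 0.0164∠75.2° A.
Step 6 — Complex power: S = V·I* = 0.5461 - j0.01003 VA.
Step 7 — Real power: P = Re(S) = 0.5461 W.
Step 8 — Reactive power: Q = Im(S) = -0.01003 VAR.
Step 9 — Apparent power: |S| = 0.5462 VA.
Step 10 — Power factor: PF = P/|S| = 0.9998 (leading).

(a) P = 0.5461 W  (b) Q = -0.01003 VAR  (c) S = 0.5462 VA  (d) PF = 0.9998 (leading)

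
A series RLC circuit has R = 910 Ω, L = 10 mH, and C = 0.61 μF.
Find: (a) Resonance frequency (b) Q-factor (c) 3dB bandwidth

Step 1 — Resonance: ω₀ = 1/√(LC) = 1/√(0.01·6.1e-07) = 1.28e+04 rad/s.
Step 2 — f₀ = ω₀/(2π) = 2038 Hz.
Step 3 — Series Q: Q = ω₀L/R = 1.28e+04·0.01/910 = 0.1407.
Step 4 — Bandwidth: Δω = ω₀/Q = 9.1e+04 rad/s; BW = Δω/(2π) = 1.448e+04 Hz.

(a) f₀ = 2038 Hz  (b) Q = 0.1407  (c) BW = 1.448e+04 Hz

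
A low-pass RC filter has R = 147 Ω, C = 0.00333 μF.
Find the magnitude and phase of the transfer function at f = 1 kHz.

Step 1 — Angular frequency: ω = 2π·1000 = 6283 rad/s.
Step 2 — Transfer function: H(jω) = 1/(1 + jωRC).
Step 3 — Denominator: 1 + jωRC = 1 + j·6283·147·3.33e-09 = 1 + j0.003076.
Step 4 — H = 1 - j0.003076.
Step 5 — Magnitude: |H| = 1 (-0.0 dB); phase: φ = -0.2°.

|H| = 1 (-0.0 dB), φ = -0.2°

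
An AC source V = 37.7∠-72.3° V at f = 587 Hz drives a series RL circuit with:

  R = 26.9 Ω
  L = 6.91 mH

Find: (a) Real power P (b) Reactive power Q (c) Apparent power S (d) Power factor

Step 1 — Angular frequency: ω = 2π·f = 2π·587 = 3688 rad/s.
Step 2 — Component impedances:
  R: Z = R = 26.9 Ω
  L: Z = jωL = j·3688·0.00691 = 0 + j25.49 Ω
Step 3 — Series combination: Z_total = R + L = 26.9 + j25.49 Ω = 37.06∠43.5° Ω.
Step 4 — Source phasor: V = 37.7∠-72.3° V = 11.46 - j35.92 V.
Step 5 — Current: I = V / Z = -0.4421 - j0.9163 A = 1.017∠-115.8° A.
Step 6 — Complex power: S = V·I* = 27.84 + j26.38 VA.
Step 7 — Real power: P = Re(S) = 27.84 W.
Step 8 — Reactive power: Q = Im(S) = 26.38 VAR.
Step 9 — Apparent power: |S| = 38.36 VA.
Step 10 — Power factor: PF = P/|S| = 0.7259 (lagging).

(a) P = 27.84 W  (b) Q = 26.38 VAR  (c) S = 38.36 VA  (d) PF = 0.7259 (lagging)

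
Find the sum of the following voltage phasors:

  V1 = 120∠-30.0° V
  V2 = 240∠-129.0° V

Step 1 — Convert each phasor to rectangular form:
  V1 = 120·(cos(-30.0°) + j·sin(-30.0°)) = 103.9 - j60 V
  V2 = 240·(cos(-129.0°) + j·sin(-129.0°)) = -151 - j186.5 V
Step 2 — Sum components: V_total = -47.11 - j246.5 V.
Step 3 — Convert to polar: |V_total| = 251 V, ∠V_total = -100.8°.

V_total = 251∠-100.8° V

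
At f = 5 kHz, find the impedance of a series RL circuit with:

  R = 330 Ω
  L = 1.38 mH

Step 1 — Angular frequency: ω = 2π·f = 2π·5000 = 3.142e+04 rad/s.
Step 2 — Component impedances:
  R: Z = R = 330 Ω
  L: Z = jωL = j·3.142e+04·0.00138 = 0 + j43.35 Ω
Step 3 — Series combination: Z_total = R + L = 330 + j43.35 Ω = 332.8∠7.5° Ω.

Z = 330 + j43.35 Ω = 332.8∠7.5° Ω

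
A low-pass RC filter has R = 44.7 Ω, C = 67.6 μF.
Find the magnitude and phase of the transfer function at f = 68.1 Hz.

Step 1 — Angular frequency: ω = 2π·68.1 = 427.9 rad/s.
Step 2 — Transfer function: H(jω) = 1/(1 + jωRC).
Step 3 — Denominator: 1 + jωRC = 1 + j·427.9·44.7·6.76e-05 = 1 + j1.293.
Step 4 — H = 0.3743 - j0.4839.
Step 5 — Magnitude: |H| = 0.6118 (-4.3 dB); phase: φ = -52.3°.

|H| = 0.6118 (-4.3 dB), φ = -52.3°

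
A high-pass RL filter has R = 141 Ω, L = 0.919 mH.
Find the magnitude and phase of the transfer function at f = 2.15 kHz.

Step 1 — Angular frequency: ω = 2π·2150 = 1.351e+04 rad/s.
Step 2 — Transfer function: H(jω) = jωL/(R + jωL).
Step 3 — Numerator jωL = j·12.41; denominator R + jωL = 141 + j12.41.
Step 4 — H = 0.007693 + j0.08737.
Step 5 — Magnitude: |H| = 0.08771 (-21.1 dB); phase: φ = 85.0°.

|H| = 0.08771 (-21.1 dB), φ = 85.0°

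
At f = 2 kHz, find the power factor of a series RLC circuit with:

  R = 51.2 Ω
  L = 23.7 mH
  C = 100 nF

Step 1 — Angular frequency: ω = 2π·f = 2π·2000 = 1.257e+04 rad/s.
Step 2 — Component impedances:
  R: Z = R = 51.2 Ω
  L: Z = jωL = j·1.257e+04·0.0237 = 0 + j297.8 Ω
  C: Z = 1/(jωC) = -j/(ω·C) = 0 - j795.8 Ω
Step 3 — Series combination: Z_total = R + L + C = 51.2 - j498 Ω = 500.6∠-84.1° Ω.
Step 4 — Power factor: PF = cos(φ) = Re(Z)/|Z| = 51.2/500.6 = 0.1023.
Step 5 — Type: Im(Z) = -498 ⇒ leading (phase φ = -84.1°).

PF = 0.1023 (leading, φ = -84.1°)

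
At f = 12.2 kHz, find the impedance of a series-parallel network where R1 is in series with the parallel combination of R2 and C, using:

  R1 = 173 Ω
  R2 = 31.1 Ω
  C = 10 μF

Step 1 — Angular frequency: ω = 2π·f = 2π·1.22e+04 = 7.665e+04 rad/s.
Step 2 — Component impedances:
  R1: Z = R = 173 Ω
  R2: Z = R = 31.1 Ω
  C: Z = 1/(jωC) = -j/(ω·C) = 0 - j1.305 Ω
Step 3 — Parallel branch: R2 || C = 1/(1/R2 + 1/C) = 0.05463 - j1.302 Ω.
Step 4 — Series with R1: Z_total = R1 + (R2 || C) = 173.1 - j1.302 Ω = 173.1∠-0.4° Ω.

Z = 173.1 - j1.302 Ω = 173.1∠-0.4° Ω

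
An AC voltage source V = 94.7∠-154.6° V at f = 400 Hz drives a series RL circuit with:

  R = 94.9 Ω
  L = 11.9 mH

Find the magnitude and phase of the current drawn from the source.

Step 1 — Angular frequency: ω = 2π·f = 2π·400 = 2513 rad/s.
Step 2 — Component impedances:
  R: Z = R = 94.9 Ω
  L: Z = jωL = j·2513·0.0119 = 0 + j29.91 Ω
Step 3 — Series combination: Z_total = R + L = 94.9 + j29.91 Ω = 99.5∠17.5° Ω.
Step 4 — Source phasor: V = 94.7∠-154.6° V = -85.55 - j40.62 V.
Step 5 — Ohm's law: I = V / Z_total = (-85.55 - j40.62) / (94.9 + j29.91) = -0.9427 - j0.1309 A.
Step 6 — Convert to polar: |I| = 0.9517 A, ∠I = -172.1°.

I = 0.9517∠-172.1° A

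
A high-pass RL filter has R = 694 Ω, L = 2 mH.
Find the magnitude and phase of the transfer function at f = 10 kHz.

Step 1 — Angular frequency: ω = 2π·1e+04 = 6.283e+04 rad/s.
Step 2 — Transfer function: H(jω) = jωL/(R + jωL).
Step 3 — Numerator jωL = j·125.7; denominator R + jωL = 694 + j125.7.
Step 4 — H = 0.03175 + j0.1753.
Step 5 — Magnitude: |H| = 0.1782 (-15.0 dB); phase: φ = 79.7°.

|H| = 0.1782 (-15.0 dB), φ = 79.7°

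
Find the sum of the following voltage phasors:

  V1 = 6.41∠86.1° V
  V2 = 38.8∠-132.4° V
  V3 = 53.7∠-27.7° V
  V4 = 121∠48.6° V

Step 1 — Convert each phasor to rectangular form:
  V1 = 6.41·(cos(86.1°) + j·sin(86.1°)) = 0.436 + j6.395 V
  V2 = 38.8·(cos(-132.4°) + j·sin(-132.4°)) = -26.16 - j28.65 V
  V3 = 53.7·(cos(-27.7°) + j·sin(-27.7°)) = 47.55 - j24.96 V
  V4 = 121·(cos(48.6°) + j·sin(48.6°)) = 80.02 + j90.76 V
Step 2 — Sum components: V_total = 101.8 + j43.54 V.
Step 3 — Convert to polar: |V_total| = 110.8 V, ∠V_total = 23.2°.

V_total = 110.8∠23.2° V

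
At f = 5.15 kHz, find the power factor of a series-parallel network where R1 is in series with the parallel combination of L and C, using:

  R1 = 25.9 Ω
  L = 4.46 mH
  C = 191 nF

Step 1 — Angular frequency: ω = 2π·f = 2π·5150 = 3.236e+04 rad/s.
Step 2 — Component impedances:
  R1: Z = R = 25.9 Ω
  L: Z = jωL = j·3.236e+04·0.00446 = 0 + j144.3 Ω
  C: Z = 1/(jωC) = -j/(ω·C) = 0 - j161.8 Ω
Step 3 — Parallel branch: L || C = 1/(1/L + 1/C) = 0 + j1336 Ω.
Step 4 — Series with R1: Z_total = R1 + (L || C) = 25.9 + j1336 Ω = 1336∠88.9° Ω.
Step 5 — Power factor: PF = cos(φ) = Re(Z)/|Z| = 25.9/1336 = 0.01939.
Step 6 — Type: Im(Z) = 1336 ⇒ lagging (phase φ = 88.9°).

PF = 0.01939 (lagging, φ = 88.9°)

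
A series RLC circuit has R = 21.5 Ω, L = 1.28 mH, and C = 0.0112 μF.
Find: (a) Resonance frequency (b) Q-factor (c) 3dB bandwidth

Step 1 — Resonance: ω₀ = 1/√(LC) = 1/√(0.00128·1.12e-08) = 2.641e+05 rad/s.
Step 2 — f₀ = ω₀/(2π) = 4.203e+04 Hz.
Step 3 — Series Q: Q = ω₀L/R = 2.641e+05·0.00128/21.5 = 15.72.
Step 4 — Bandwidth: Δω = ω₀/Q = 1.68e+04 rad/s; BW = Δω/(2π) = 2673 Hz.

(a) f₀ = 4.203e+04 Hz  (b) Q = 15.72  (c) BW = 2673 Hz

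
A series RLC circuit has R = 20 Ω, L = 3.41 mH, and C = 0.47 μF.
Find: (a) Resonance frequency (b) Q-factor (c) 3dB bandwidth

Step 1 — Resonance: ω₀ = 1/√(LC) = 1/√(0.00341·4.7e-07) = 2.498e+04 rad/s.
Step 2 — f₀ = ω₀/(2π) = 3976 Hz.
Step 3 — Series Q: Q = ω₀L/R = 2.498e+04·0.00341/20 = 4.259.
Step 4 — Bandwidth: Δω = ω₀/Q = 5865 rad/s; BW = Δω/(2π) = 933.5 Hz.

(a) f₀ = 3976 Hz  (b) Q = 4.259  (c) BW = 933.5 Hz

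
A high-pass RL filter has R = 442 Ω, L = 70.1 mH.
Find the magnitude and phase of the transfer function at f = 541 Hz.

Step 1 — Angular frequency: ω = 2π·541 = 3399 rad/s.
Step 2 — Transfer function: H(jω) = jωL/(R + jωL).
Step 3 — Numerator jωL = j·238.3; denominator R + jωL = 442 + j238.3.
Step 4 — H = 0.2252 + j0.4177.
Step 5 — Magnitude: |H| = 0.4745 (-6.5 dB); phase: φ = 61.7°.

|H| = 0.4745 (-6.5 dB), φ = 61.7°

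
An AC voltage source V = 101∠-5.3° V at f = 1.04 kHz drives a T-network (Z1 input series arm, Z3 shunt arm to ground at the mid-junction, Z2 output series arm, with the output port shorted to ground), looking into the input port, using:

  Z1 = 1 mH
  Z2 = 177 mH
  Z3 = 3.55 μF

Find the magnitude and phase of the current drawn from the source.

Step 1 — Angular frequency: ω = 2π·f = 2π·1040 = 6535 rad/s.
Step 2 — Component impedances:
  Z1: Z = jωL = j·6535·0.001 = 0 + j6.535 Ω
  Z2: Z = jωL = j·6535·0.177 = 0 + j1157 Ω
  Z3: Z = 1/(jωC) = -j/(ω·C) = 0 - j43.11 Ω
Step 3 — With the output port shorted to ground, the output series arm Z2 runs from the junction to ground; the shunt arm Z3 also runs from the junction to ground. They appear in parallel: Z3 || Z2 = 0 - j44.78 Ω.
Step 4 — Series with input arm Z1: Z_in = Z1 + (Z3 || Z2) = 0 - j38.24 Ω = 38.24∠-90.0° Ω.
Step 5 — Source phasor: V = 101∠-5.3° V = 100.6 - j9.329 V.
Step 6 — Ohm's law: I = V / Z_total = (100.6 - j9.329) / (0 - j38.24) = 0.244 + j2.63 A.
Step 7 — Convert to polar: |I| = 2.641 A, ∠I = 84.7°.

I = 2.641∠84.7° A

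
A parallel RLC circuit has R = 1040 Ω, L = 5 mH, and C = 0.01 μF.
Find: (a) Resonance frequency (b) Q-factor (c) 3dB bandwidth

Step 1 — Resonance: ω₀ = 1/√(LC) = 1/√(0.005·1e-08) = 1.414e+05 rad/s.
Step 2 — f₀ = ω₀/(2π) = 2.251e+04 Hz.
Step 3 — Parallel Q: Q = R/(ω₀L) = 1040/(1.414e+05·0.005) = 1.471.
Step 4 — Bandwidth: Δω = ω₀/Q = 9.615e+04 rad/s; BW = Δω/(2π) = 1.53e+04 Hz.

(a) f₀ = 2.251e+04 Hz  (b) Q = 1.471  (c) BW = 1.53e+04 Hz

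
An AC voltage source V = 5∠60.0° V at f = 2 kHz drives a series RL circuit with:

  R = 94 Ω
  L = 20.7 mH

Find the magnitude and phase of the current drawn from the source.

Step 1 — Angular frequency: ω = 2π·f = 2π·2000 = 1.257e+04 rad/s.
Step 2 — Component impedances:
  R: Z = R = 94 Ω
  L: Z = jωL = j·1.257e+04·0.0207 = 0 + j260.1 Ω
Step 3 — Series combination: Z_total = R + L = 94 + j260.1 Ω = 276.6∠70.1° Ω.
Step 4 — Source phasor: V = 5∠60.0° V = 2.5 + j4.33 V.
Step 5 — Ohm's law: I = V / Z_total = (2.5 + j4.33) / (94 + j260.1) = 0.0178 - j0.00318 A.
Step 6 — Convert to polar: |I| = 0.01808 A, ∠I = -10.1°.

I = 0.01808∠-10.1° A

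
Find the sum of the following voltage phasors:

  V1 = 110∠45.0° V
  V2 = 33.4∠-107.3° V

Step 1 — Convert each phasor to rectangular form:
  V1 = 110·(cos(45.0°) + j·sin(45.0°)) = 77.78 + j77.78 V
  V2 = 33.4·(cos(-107.3°) + j·sin(-107.3°)) = -9.932 - j31.89 V
Step 2 — Sum components: V_total = 67.85 + j45.89 V.
Step 3 — Convert to polar: |V_total| = 81.91 V, ∠V_total = 34.1°.

V_total = 81.91∠34.1° V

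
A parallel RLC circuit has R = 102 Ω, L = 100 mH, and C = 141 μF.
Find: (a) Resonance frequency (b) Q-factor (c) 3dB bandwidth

Step 1 — Resonance: ω₀ = 1/√(LC) = 1/√(0.1·0.000141) = 266.3 rad/s.
Step 2 — f₀ = ω₀/(2π) = 42.38 Hz.
Step 3 — Parallel Q: Q = R/(ω₀L) = 102/(266.3·0.1) = 3.83.
Step 4 — Bandwidth: Δω = ω₀/Q = 69.53 rad/s; BW = Δω/(2π) = 11.07 Hz.

(a) f₀ = 42.38 Hz  (b) Q = 3.83  (c) BW = 11.07 Hz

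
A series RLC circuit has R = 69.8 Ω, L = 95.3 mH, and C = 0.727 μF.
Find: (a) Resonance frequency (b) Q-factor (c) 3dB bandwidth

Step 1 — Resonance: ω₀ = 1/√(LC) = 1/√(0.0953·7.27e-07) = 3799 rad/s.
Step 2 — f₀ = ω₀/(2π) = 604.7 Hz.
Step 3 — Series Q: Q = ω₀L/R = 3799·0.0953/69.8 = 5.187.
Step 4 — Bandwidth: Δω = ω₀/Q = 732.4 rad/s; BW = Δω/(2π) = 116.6 Hz.

(a) f₀ = 604.7 Hz  (b) Q = 5.187  (c) BW = 116.6 Hz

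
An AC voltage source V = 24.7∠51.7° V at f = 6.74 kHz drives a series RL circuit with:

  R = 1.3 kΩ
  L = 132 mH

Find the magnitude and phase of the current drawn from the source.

Step 1 — Angular frequency: ω = 2π·f = 2π·6740 = 4.235e+04 rad/s.
Step 2 — Component impedances:
  R: Z = R = 1300 Ω
  L: Z = jωL = j·4.235e+04·0.132 = 0 + j5590 Ω
Step 3 — Series combination: Z_total = R + L = 1300 + j5590 Ω = 5739∠76.9° Ω.
Step 4 — Source phasor: V = 24.7∠51.7° V = 15.31 + j19.38 V.
Step 5 — Ohm's law: I = V / Z_total = (15.31 + j19.38) / (1300 + j5590) = 0.003894 - j0.001833 A.
Step 6 — Convert to polar: |I| = 0.004304 A, ∠I = -25.2°.

I = 0.004304∠-25.2° A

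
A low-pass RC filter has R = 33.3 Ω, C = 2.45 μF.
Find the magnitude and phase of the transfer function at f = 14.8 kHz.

Step 1 — Angular frequency: ω = 2π·1.48e+04 = 9.299e+04 rad/s.
Step 2 — Transfer function: H(jω) = 1/(1 + jωRC).
Step 3 — Denominator: 1 + jωRC = 1 + j·9.299e+04·33.3·2.45e-06 = 1 + j7.587.
Step 4 — H = 0.01708 - j0.1296.
Step 5 — Magnitude: |H| = 0.1307 (-17.7 dB); phase: φ = -82.5°.

|H| = 0.1307 (-17.7 dB), φ = -82.5°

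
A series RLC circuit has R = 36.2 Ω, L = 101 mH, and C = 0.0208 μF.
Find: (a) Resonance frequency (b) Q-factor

Step 1 — Resonance condition Im(Z)=0 gives ω₀ = 1/√(LC).
Step 2 — ω₀ = 1/√(0.101·2.08e-08) = 2.182e+04 rad/s.
Step 3 — f₀ = ω₀/(2π) = 3472 Hz.
Step 4 — Series Q: Q = ω₀L/R = 2.182e+04·0.101/36.2 = 60.87.

(a) f₀ = 3472 Hz  (b) Q = 60.87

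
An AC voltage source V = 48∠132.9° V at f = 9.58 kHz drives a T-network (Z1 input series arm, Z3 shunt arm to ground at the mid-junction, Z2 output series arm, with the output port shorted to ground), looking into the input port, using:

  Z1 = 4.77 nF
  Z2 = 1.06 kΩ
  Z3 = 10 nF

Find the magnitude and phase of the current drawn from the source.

Step 1 — Angular frequency: ω = 2π·f = 2π·9580 = 6.019e+04 rad/s.
Step 2 — Component impedances:
  Z1: Z = 1/(jωC) = -j/(ω·C) = 0 - j3483 Ω
  Z2: Z = R = 1060 Ω
  Z3: Z = 1/(jωC) = -j/(ω·C) = 0 - j1661 Ω
Step 3 — With the output port shorted to ground, the output series arm Z2 runs from the junction to ground; the shunt arm Z3 also runs from the junction to ground. They appear in parallel: Z3 || Z2 = 753.3 - j480.7 Ω.
Step 4 — Series with input arm Z1: Z_in = Z1 + (Z3 || Z2) = 753.3 - j3964 Ω = 4034∠-79.2° Ω.
Step 5 — Source phasor: V = 48∠132.9° V = -32.67 + j35.16 V.
Step 6 — Ohm's law: I = V / Z_total = (-32.67 + j35.16) / (753.3 - j3964) = -0.01007 - j0.006329 A.
Step 7 — Convert to polar: |I| = 0.0119 A, ∠I = -147.9°.

I = 0.0119∠-147.9° A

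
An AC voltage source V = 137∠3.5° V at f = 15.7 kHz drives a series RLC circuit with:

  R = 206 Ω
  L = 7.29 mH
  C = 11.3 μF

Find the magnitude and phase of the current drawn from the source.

Step 1 — Angular frequency: ω = 2π·f = 2π·1.57e+04 = 9.865e+04 rad/s.
Step 2 — Component impedances:
  R: Z = R = 206 Ω
  L: Z = jωL = j·9.865e+04·0.00729 = 0 + j719.1 Ω
  C: Z = 1/(jωC) = -j/(ω·C) = 0 - j0.8971 Ω
Step 3 — Series combination: Z_total = R + L + C = 206 + j718.2 Ω = 747.2∠74.0° Ω.
Step 4 — Source phasor: V = 137∠3.5° V = 136.7 + j8.364 V.
Step 5 — Ohm's law: I = V / Z_total = (136.7 + j8.364) / (206 + j718.2) = 0.06122 - j0.1728 A.
Step 6 — Convert to polar: |I| = 0.1834 A, ∠I = -70.5°.

I = 0.1834∠-70.5° A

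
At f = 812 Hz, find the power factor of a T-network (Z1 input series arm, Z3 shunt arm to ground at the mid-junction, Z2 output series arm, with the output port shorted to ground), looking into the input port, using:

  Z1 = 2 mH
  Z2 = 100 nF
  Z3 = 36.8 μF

Step 1 — Angular frequency: ω = 2π·f = 2π·812 = 5102 rad/s.
Step 2 — Component impedances:
  Z1: Z = jωL = j·5102·0.002 = 0 + j10.2 Ω
  Z2: Z = 1/(jωC) = -j/(ω·C) = 0 - j1960 Ω
  Z3: Z = 1/(jωC) = -j/(ω·C) = 0 - j5.326 Ω
Step 3 — With the output port shorted to ground, the output series arm Z2 runs from the junction to ground; the shunt arm Z3 also runs from the junction to ground. They appear in parallel: Z3 || Z2 = 0 - j5.312 Ω.
Step 4 — Series with input arm Z1: Z_in = Z1 + (Z3 || Z2) = 0 + j4.892 Ω = 4.892∠90.0° Ω.
Step 5 — Power factor: PF = cos(φ) = Re(Z)/|Z| = 0/4.892 = 0.
Step 6 — Type: Im(Z) = 4.892 ⇒ lagging (phase φ = 90.0°).

PF = 0 (lagging, φ = 90.0°)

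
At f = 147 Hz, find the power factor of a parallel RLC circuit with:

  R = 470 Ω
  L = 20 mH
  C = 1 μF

Step 1 — Angular frequency: ω = 2π·f = 2π·147 = 923.6 rad/s.
Step 2 — Component impedances:
  R: Z = R = 470 Ω
  L: Z = jωL = j·923.6·0.02 = 0 + j18.47 Ω
  C: Z = 1/(jωC) = -j/(ω·C) = 0 - j1083 Ω
Step 3 — Parallel combination: 1/Z_total = 1/R + 1/L + 1/C; Z_total = 0.7503 + j18.76 Ω = 18.78∠87.7° Ω.
Step 4 — Power factor: PF = cos(φ) = Re(Z)/|Z| = 0.7503/18.78 = 0.03995.
Step 5 — Type: Im(Z) = 18.76 ⇒ lagging (phase φ = 87.7°).

PF = 0.03995 (lagging, φ = 87.7°)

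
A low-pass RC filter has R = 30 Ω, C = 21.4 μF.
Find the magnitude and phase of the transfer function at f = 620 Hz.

Step 1 — Angular frequency: ω = 2π·620 = 3896 rad/s.
Step 2 — Transfer function: H(jω) = 1/(1 + jωRC).
Step 3 — Denominator: 1 + jωRC = 1 + j·3896·30·2.14e-05 = 1 + j2.501.
Step 4 — H = 0.1378 - j0.3447.
Step 5 — Magnitude: |H| = 0.3713 (-8.6 dB); phase: φ = -68.2°.

|H| = 0.3713 (-8.6 dB), φ = -68.2°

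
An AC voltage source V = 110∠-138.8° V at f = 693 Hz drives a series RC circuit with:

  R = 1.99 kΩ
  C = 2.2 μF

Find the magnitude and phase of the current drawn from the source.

Step 1 — Angular frequency: ω = 2π·f = 2π·693 = 4354 rad/s.
Step 2 — Component impedances:
  R: Z = R = 1990 Ω
  C: Z = 1/(jωC) = -j/(ω·C) = 0 - j104.4 Ω
Step 3 — Series combination: Z_total = R + C = 1990 - j104.4 Ω = 1993∠-3.0° Ω.
Step 4 — Source phasor: V = 110∠-138.8° V = -82.77 - j72.46 V.
Step 5 — Ohm's law: I = V / Z_total = (-82.77 - j72.46) / (1990 - j104.4) = -0.03957 - j0.03849 A.
Step 6 — Convert to polar: |I| = 0.0552 A, ∠I = -135.8°.

I = 0.0552∠-135.8° A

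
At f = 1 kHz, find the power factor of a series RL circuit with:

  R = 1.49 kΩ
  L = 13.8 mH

Step 1 — Angular frequency: ω = 2π·f = 2π·1000 = 6283 rad/s.
Step 2 — Component impedances:
  R: Z = R = 1490 Ω
  L: Z = jωL = j·6283·0.0138 = 0 + j86.71 Ω
Step 3 — Series combination: Z_total = R + L = 1490 + j86.71 Ω = 1493∠3.3° Ω.
Step 4 — Power factor: PF = cos(φ) = Re(Z)/|Z| = 1490/1492.5 = 0.9983.
Step 5 — Type: Im(Z) = 86.71 ⇒ lagging (phase φ = 3.3°).

PF = 0.9983 (lagging, φ = 3.3°)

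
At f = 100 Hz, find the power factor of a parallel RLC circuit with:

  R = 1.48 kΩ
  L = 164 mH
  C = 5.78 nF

Step 1 — Angular frequency: ω = 2π·f = 2π·100 = 628.3 rad/s.
Step 2 — Component impedances:
  R: Z = R = 1480 Ω
  L: Z = jωL = j·628.3·0.164 = 0 + j103 Ω
  C: Z = 1/(jωC) = -j/(ω·C) = 0 - j2.754e+05 Ω
Step 3 — Parallel combination: 1/Z_total = 1/R + 1/L + 1/C; Z_total = 7.145 + j102.6 Ω = 102.8∠86.0° Ω.
Step 4 — Power factor: PF = cos(φ) = Re(Z)/|Z| = 7.1451/102.83 = 0.06948.
Step 5 — Type: Im(Z) = 102.6 ⇒ lagging (phase φ = 86.0°).

PF = 0.06948 (lagging, φ = 86.0°)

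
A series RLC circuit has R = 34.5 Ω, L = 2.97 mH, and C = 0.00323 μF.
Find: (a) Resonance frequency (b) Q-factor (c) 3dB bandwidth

Step 1 — Resonance condition Im(Z)=0 gives ω₀ = 1/√(LC).
Step 2 — ω₀ = 1/√(0.00297·3.23e-09) = 3.229e+05 rad/s.
Step 3 — f₀ = ω₀/(2π) = 5.139e+04 Hz.
Step 4 — Series Q: Q = ω₀L/R = 3.229e+05·0.00297/34.5 = 27.79.
Step 5 — 3dB bandwidth: Δω = ω₀/Q = 1.162e+04 rad/s; BW = Δω/(2π) = 1849 Hz.

(a) f₀ = 5.139e+04 Hz  (b) Q = 27.79  (c) BW = 1849 Hz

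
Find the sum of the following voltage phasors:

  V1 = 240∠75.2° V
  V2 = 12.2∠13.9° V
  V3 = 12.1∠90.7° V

Step 1 — Convert each phasor to rectangular form:
  V1 = 240·(cos(75.2°) + j·sin(75.2°)) = 61.31 + j232 V
  V2 = 12.2·(cos(13.9°) + j·sin(13.9°)) = 11.84 + j2.931 V
  V3 = 12.1·(cos(90.7°) + j·sin(90.7°)) = -0.1478 + j12.1 V
Step 2 — Sum components: V_total = 73 + j247.1 V.
Step 3 — Convert to polar: |V_total| = 257.6 V, ∠V_total = 73.5°.

V_total = 257.6∠73.5° V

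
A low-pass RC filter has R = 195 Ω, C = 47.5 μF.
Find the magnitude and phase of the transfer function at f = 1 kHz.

Step 1 — Angular frequency: ω = 2π·1000 = 6283 rad/s.
Step 2 — Transfer function: H(jω) = 1/(1 + jωRC).
Step 3 — Denominator: 1 + jωRC = 1 + j·6283·195·4.75e-05 = 1 + j58.2.
Step 4 — H = 0.0002952 - j0.01718.
Step 5 — Magnitude: |H| = 0.01718 (-35.3 dB); phase: φ = -89.0°.

|H| = 0.01718 (-35.3 dB), φ = -89.0°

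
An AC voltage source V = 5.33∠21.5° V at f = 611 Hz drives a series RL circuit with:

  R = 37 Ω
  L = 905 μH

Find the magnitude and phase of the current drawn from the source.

Step 1 — Angular frequency: ω = 2π·f = 2π·611 = 3839 rad/s.
Step 2 — Component impedances:
  R: Z = R = 37 Ω
  L: Z = jωL = j·3839·0.000905 = 0 + j3.474 Ω
Step 3 — Series combination: Z_total = R + L = 37 + j3.474 Ω = 37.16∠5.4° Ω.
Step 4 — Source phasor: V = 5.33∠21.5° V = 4.959 + j1.953 V.
Step 5 — Ohm's law: I = V / Z_total = (4.959 + j1.953) / (37 + j3.474) = 0.1378 + j0.03986 A.
Step 6 — Convert to polar: |I| = 0.1434 A, ∠I = 16.1°.

I = 0.1434∠16.1° A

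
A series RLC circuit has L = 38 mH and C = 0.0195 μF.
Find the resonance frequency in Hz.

Step 1 — Resonance condition Im(Z)=0 gives ω₀ = 1/√(LC).
Step 2 — ω₀ = 1/√(0.038·1.95e-08) = 3.674e+04 rad/s.
Step 3 — f₀ = ω₀/(2π) = 5847 Hz.

f₀ = 5847 Hz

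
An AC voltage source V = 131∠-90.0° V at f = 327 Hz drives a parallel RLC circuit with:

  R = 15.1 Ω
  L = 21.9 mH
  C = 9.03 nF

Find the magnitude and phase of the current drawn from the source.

Step 1 — Angular frequency: ω = 2π·f = 2π·327 = 2055 rad/s.
Step 2 — Component impedances:
  R: Z = R = 15.1 Ω
  L: Z = jωL = j·2055·0.0219 = 0 + j45 Ω
  C: Z = 1/(jωC) = -j/(ω·C) = 0 - j5.39e+04 Ω
Step 3 — Parallel combination: 1/Z_total = 1/R + 1/L + 1/C; Z_total = 13.57 + j4.551 Ω = 14.32∠18.5° Ω.
Step 4 — Source phasor: V = 131∠-90.0° V = 0 - j131 V.
Step 5 — Ohm's law: I = V / Z_total = (0 - j131) / (13.57 + j4.551) = -2.909 - j8.675 A.
Step 6 — Convert to polar: |I| = 9.15 A, ∠I = -108.5°.

I = 9.15∠-108.5° A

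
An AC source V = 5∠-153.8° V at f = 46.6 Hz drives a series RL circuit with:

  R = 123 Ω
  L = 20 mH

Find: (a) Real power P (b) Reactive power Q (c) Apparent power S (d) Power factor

Step 1 — Angular frequency: ω = 2π·f = 2π·46.6 = 292.8 rad/s.
Step 2 — Component impedances:
  R: Z = R = 123 Ω
  L: Z = jωL = j·292.8·0.02 = 0 + j5.856 Ω
Step 3 — Series combination: Z_total = R + L = 123 + j5.856 Ω = 123.1∠2.7° Ω.
Step 4 — Source phasor: V = 5∠-153.8° V = -4.486 - j2.208 V.
Step 5 — Current: I = V / Z = -0.03724 - j0.01617 A = 0.0406∠-156.5° A.
Step 6 — Complex power: S = V·I* = 0.2028 + j0.009655 VA.
Step 7 — Real power: P = Re(S) = 0.2028 W.
Step 8 — Reactive power: Q = Im(S) = 0.009655 VAR.
Step 9 — Apparent power: |S| = 0.203 VA.
Step 10 — Power factor: PF = P/|S| = 0.9989 (lagging).

(a) P = 0.2028 W  (b) Q = 0.009655 VAR  (c) S = 0.203 VA  (d) PF = 0.9989 (lagging)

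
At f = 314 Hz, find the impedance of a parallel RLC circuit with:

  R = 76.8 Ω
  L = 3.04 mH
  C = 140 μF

Step 1 — Angular frequency: ω = 2π·f = 2π·314 = 1973 rad/s.
Step 2 — Component impedances:
  R: Z = R = 76.8 Ω
  L: Z = jωL = j·1973·0.00304 = 0 + j5.998 Ω
  C: Z = 1/(jωC) = -j/(ω·C) = 0 - j3.62 Ω
Step 3 — Parallel combination: 1/Z_total = 1/R + 1/L + 1/C; Z_total = 1.071 - j9.007 Ω = 9.07∠-83.2° Ω.

Z = 1.071 - j9.007 Ω = 9.07∠-83.2° Ω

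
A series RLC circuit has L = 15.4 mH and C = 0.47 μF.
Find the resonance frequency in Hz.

Step 1 — Resonance condition Im(Z)=0 gives ω₀ = 1/√(LC).
Step 2 — ω₀ = 1/√(0.0154·4.7e-07) = 1.175e+04 rad/s.
Step 3 — f₀ = ω₀/(2π) = 1871 Hz.

f₀ = 1871 Hz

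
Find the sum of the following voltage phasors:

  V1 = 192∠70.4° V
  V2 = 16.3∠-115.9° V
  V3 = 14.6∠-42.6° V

Step 1 — Convert each phasor to rectangular form:
  V1 = 192·(cos(70.4°) + j·sin(70.4°)) = 64.41 + j180.9 V
  V2 = 16.3·(cos(-115.9°) + j·sin(-115.9°)) = -7.12 - j14.66 V
  V3 = 14.6·(cos(-42.6°) + j·sin(-42.6°)) = 10.75 - j9.882 V
Step 2 — Sum components: V_total = 68.03 + j156.3 V.
Step 3 — Convert to polar: |V_total| = 170.5 V, ∠V_total = 66.5°.

V_total = 170.5∠66.5° V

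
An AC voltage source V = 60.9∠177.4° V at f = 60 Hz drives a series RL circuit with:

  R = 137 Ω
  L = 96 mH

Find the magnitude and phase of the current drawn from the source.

Step 1 — Angular frequency: ω = 2π·f = 2π·60 = 377 rad/s.
Step 2 — Component impedances:
  R: Z = R = 137 Ω
  L: Z = jωL = j·377·0.096 = 0 + j36.19 Ω
Step 3 — Series combination: Z_total = R + L = 137 + j36.19 Ω = 141.7∠14.8° Ω.
Step 4 — Source phasor: V = 60.9∠177.4° V = -60.84 + j2.763 V.
Step 5 — Ohm's law: I = V / Z_total = (-60.84 + j2.763) / (137 + j36.19) = -0.4101 + j0.1285 A.
Step 6 — Convert to polar: |I| = 0.4298 A, ∠I = 162.6°.

I = 0.4298∠162.6° A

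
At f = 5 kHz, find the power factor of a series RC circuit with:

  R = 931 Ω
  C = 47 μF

Step 1 — Angular frequency: ω = 2π·f = 2π·5000 = 3.142e+04 rad/s.
Step 2 — Component impedances:
  R: Z = R = 931 Ω
  C: Z = 1/(jωC) = -j/(ω·C) = 0 - j0.6773 Ω
Step 3 — Series combination: Z_total = R + C = 931 - j0.6773 Ω = 931∠-0.0° Ω.
Step 4 — Power factor: PF = cos(φ) = Re(Z)/|Z| = 931/931 = 1.
Step 5 — Type: Im(Z) = -0.6773 ⇒ leading (phase φ = -0.0°).

PF = 1 (leading, φ = -0.0°)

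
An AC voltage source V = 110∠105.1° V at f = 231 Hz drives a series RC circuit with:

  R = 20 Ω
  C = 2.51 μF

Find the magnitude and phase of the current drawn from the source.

Step 1 — Angular frequency: ω = 2π·f = 2π·231 = 1451 rad/s.
Step 2 — Component impedances:
  R: Z = R = 20 Ω
  C: Z = 1/(jωC) = -j/(ω·C) = 0 - j274.5 Ω
Step 3 — Series combination: Z_total = R + C = 20 - j274.5 Ω = 275.2∠-85.8° Ω.
Step 4 — Source phasor: V = 110∠105.1° V = -28.66 + j106.2 V.
Step 5 — Ohm's law: I = V / Z_total = (-28.66 + j106.2) / (20 - j274.5) = -0.3924 - j0.0758 A.
Step 6 — Convert to polar: |I| = 0.3997 A, ∠I = -169.1°.

I = 0.3997∠-169.1° A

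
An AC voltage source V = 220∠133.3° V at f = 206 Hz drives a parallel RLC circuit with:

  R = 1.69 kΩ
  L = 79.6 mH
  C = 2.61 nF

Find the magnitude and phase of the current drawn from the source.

Step 1 — Angular frequency: ω = 2π·f = 2π·206 = 1294 rad/s.
Step 2 — Component impedances:
  R: Z = R = 1690 Ω
  L: Z = jωL = j·1294·0.0796 = 0 + j103 Ω
  C: Z = 1/(jωC) = -j/(ω·C) = 0 - j2.96e+05 Ω
Step 3 — Parallel combination: 1/Z_total = 1/R + 1/L + 1/C; Z_total = 6.262 + j102.7 Ω = 102.9∠86.5° Ω.
Step 4 — Source phasor: V = 220∠133.3° V = -150.9 + j160.1 V.
Step 5 — Ohm's law: I = V / Z_total = (-150.9 + j160.1) / (6.262 + j102.7) = 1.464 + j1.559 A.
Step 6 — Convert to polar: |I| = 2.139 A, ∠I = 46.8°.

I = 2.139∠46.8° A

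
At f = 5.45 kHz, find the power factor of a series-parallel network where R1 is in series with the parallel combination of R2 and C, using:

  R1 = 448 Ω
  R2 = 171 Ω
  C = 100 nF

Step 1 — Angular frequency: ω = 2π·f = 2π·5450 = 3.424e+04 rad/s.
Step 2 — Component impedances:
  R1: Z = R = 448 Ω
  R2: Z = R = 171 Ω
  C: Z = 1/(jωC) = -j/(ω·C) = 0 - j292 Ω
Step 3 — Parallel branch: R2 || C = 1/(1/R2 + 1/C) = 127.3 - j74.56 Ω.
Step 4 — Series with R1: Z_total = R1 + (R2 || C) = 575.3 - j74.56 Ω = 580.1∠-7.4° Ω.
Step 5 — Power factor: PF = cos(φ) = Re(Z)/|Z| = 575.3/580.1 = 0.9917.
Step 6 — Type: Im(Z) = -74.56 ⇒ leading (phase φ = -7.4°).

PF = 0.9917 (leading, φ = -7.4°)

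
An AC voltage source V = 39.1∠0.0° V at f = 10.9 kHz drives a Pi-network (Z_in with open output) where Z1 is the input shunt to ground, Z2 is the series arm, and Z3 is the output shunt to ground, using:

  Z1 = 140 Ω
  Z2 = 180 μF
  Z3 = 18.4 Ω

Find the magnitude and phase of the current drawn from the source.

Step 1 — Angular frequency: ω = 2π·f = 2π·1.09e+04 = 6.849e+04 rad/s.
Step 2 — Component impedances:
  Z1: Z = R = 140 Ω
  Z2: Z = 1/(jωC) = -j/(ω·C) = 0 - j0.08112 Ω
  Z3: Z = R = 18.4 Ω
Step 3 — With open output, the series arm Z2 and the output shunt Z3 appear in series to ground: Z2 + Z3 = 18.4 - j0.08112 Ω.
Step 4 — Parallel with input shunt Z1: Z_in = Z1 || (Z2 + Z3) = 16.26 - j0.06337 Ω = 16.26∠-0.2° Ω.
Step 5 — Source phasor: V = 39.1∠0.0° V = 39.1 V.
Step 6 — Ohm's law: I = V / Z_total = (39.1) / (16.26 - j0.06337) = 2.404 + j0.009368 A.
Step 7 — Convert to polar: |I| = 2.404 A, ∠I = 0.2°.

I = 2.404∠0.2° A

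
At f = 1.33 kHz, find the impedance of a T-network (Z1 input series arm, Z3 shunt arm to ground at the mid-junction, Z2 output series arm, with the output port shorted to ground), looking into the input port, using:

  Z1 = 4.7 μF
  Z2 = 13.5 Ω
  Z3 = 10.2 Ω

Step 1 — Angular frequency: ω = 2π·f = 2π·1330 = 8357 rad/s.
Step 2 — Component impedances:
  Z1: Z = 1/(jωC) = -j/(ω·C) = 0 - j25.46 Ω
  Z2: Z = R = 13.5 Ω
  Z3: Z = R = 10.2 Ω
Step 3 — With the output port shorted to ground, the output series arm Z2 runs from the junction to ground; the shunt arm Z3 also runs from the junction to ground. They appear in parallel: Z3 || Z2 = 5.81 Ω.
Step 4 — Series with input arm Z1: Z_in = Z1 + (Z3 || Z2) = 5.81 - j25.46 Ω = 26.12∠-77.1° Ω.

Z = 5.81 - j25.46 Ω = 26.12∠-77.1° Ω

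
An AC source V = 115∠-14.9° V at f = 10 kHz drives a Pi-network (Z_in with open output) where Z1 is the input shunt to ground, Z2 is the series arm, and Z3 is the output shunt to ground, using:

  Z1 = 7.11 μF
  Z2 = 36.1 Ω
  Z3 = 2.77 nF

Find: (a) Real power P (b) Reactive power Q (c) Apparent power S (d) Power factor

Step 1 — Angular frequency: ω = 2π·f = 2π·1e+04 = 6.283e+04 rad/s.
Step 2 — Component impedances:
  Z1: Z = 1/(jωC) = -j/(ω·C) = 0 - j2.238 Ω
  Z2: Z = R = 36.1 Ω
  Z3: Z = 1/(jωC) = -j/(ω·C) = 0 - j5746 Ω
Step 3 — With open output, the series arm Z2 and the output shunt Z3 appear in series to ground: Z2 + Z3 = 36.1 - j5746 Ω.
Step 4 — Parallel with input shunt Z1: Z_in = Z1 || (Z2 + Z3) = 5.475e-06 - j2.238 Ω = 2.238∠-90.0° Ω.
Step 5 — Source phasor: V = 115∠-14.9° V = 111.1 - j29.57 V.
Step 6 — Current: I = V / Z = 13.22 + j49.67 A = 51.39∠75.1° A.
Step 7 — Complex power: S = V·I* = 0.01446 - j5910 VA.
Step 8 — Real power: P = Re(S) = 0.01446 W.
Step 9 — Reactive power: Q = Im(S) = -5910 VAR.
Step 10 — Apparent power: |S| = 5910 VA.
Step 11 — Power factor: PF = P/|S| = 2.447e-06 (leading).

(a) P = 0.01446 W  (b) Q = -5910 VAR  (c) S = 5910 VA  (d) PF = 2.447e-06 (leading)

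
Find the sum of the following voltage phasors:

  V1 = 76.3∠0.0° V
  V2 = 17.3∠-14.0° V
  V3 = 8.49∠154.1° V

Step 1 — Convert each phasor to rectangular form:
  V1 = 76.3·(cos(0.0°) + j·sin(0.0°)) = 76.3 V
  V2 = 17.3·(cos(-14.0°) + j·sin(-14.0°)) = 16.79 - j4.185 V
  V3 = 8.49·(cos(154.1°) + j·sin(154.1°)) = -7.637 + j3.708 V
Step 2 — Sum components: V_total = 85.45 - j0.4768 V.
Step 3 — Convert to polar: |V_total| = 85.45 V, ∠V_total = -0.3°.

V_total = 85.45∠-0.3° V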